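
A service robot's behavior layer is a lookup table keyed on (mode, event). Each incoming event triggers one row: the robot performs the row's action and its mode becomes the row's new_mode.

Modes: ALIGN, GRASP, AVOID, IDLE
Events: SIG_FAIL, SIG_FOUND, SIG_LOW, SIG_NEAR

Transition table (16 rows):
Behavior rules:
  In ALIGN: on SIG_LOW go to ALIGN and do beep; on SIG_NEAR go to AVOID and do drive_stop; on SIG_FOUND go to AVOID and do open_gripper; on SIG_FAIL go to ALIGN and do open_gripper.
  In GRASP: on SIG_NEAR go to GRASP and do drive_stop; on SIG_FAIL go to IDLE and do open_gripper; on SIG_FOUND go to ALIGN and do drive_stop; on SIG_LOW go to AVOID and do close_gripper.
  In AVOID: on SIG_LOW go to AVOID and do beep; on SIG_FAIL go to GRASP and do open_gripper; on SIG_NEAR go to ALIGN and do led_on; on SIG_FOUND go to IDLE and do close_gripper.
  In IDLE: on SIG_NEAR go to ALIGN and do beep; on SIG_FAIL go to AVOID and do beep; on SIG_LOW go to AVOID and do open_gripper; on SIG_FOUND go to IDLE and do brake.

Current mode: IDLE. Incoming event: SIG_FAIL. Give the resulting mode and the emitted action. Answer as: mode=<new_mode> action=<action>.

current mode = IDLE; filter table to that mode:
  (IDLE, SIG_NEAR) → (ALIGN, beep)
  (IDLE, SIG_FAIL) → (AVOID, beep)  ← event matches
  (IDLE, SIG_LOW) → (AVOID, open_gripper)
  (IDLE, SIG_FOUND) → (IDLE, brake)
event = SIG_FAIL selects (AVOID, beep)

mode=AVOID action=beep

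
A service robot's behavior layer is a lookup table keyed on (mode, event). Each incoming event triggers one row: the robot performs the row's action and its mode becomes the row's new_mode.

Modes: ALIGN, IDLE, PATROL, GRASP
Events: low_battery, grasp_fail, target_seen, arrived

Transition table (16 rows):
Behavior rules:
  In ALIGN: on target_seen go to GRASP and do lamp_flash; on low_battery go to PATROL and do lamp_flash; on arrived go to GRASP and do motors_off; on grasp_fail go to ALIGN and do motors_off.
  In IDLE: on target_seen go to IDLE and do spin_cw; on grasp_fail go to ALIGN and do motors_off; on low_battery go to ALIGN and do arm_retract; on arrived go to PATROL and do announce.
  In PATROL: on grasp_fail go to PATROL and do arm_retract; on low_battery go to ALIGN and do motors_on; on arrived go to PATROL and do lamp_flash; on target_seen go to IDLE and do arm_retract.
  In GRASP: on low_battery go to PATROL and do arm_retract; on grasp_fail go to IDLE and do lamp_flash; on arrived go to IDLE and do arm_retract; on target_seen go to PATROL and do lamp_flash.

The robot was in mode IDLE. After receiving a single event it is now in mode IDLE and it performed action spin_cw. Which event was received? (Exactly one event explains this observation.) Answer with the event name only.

target_seen

try low_battery: (IDLE, low_battery) → (ALIGN, arm_retract)
try grasp_fail: (IDLE, grasp_fail) → (ALIGN, motors_off)
try target_seen: (IDLE, target_seen) → (IDLE, spin_cw)  ← matches
try arrived: (IDLE, arrived) → (PATROL, announce)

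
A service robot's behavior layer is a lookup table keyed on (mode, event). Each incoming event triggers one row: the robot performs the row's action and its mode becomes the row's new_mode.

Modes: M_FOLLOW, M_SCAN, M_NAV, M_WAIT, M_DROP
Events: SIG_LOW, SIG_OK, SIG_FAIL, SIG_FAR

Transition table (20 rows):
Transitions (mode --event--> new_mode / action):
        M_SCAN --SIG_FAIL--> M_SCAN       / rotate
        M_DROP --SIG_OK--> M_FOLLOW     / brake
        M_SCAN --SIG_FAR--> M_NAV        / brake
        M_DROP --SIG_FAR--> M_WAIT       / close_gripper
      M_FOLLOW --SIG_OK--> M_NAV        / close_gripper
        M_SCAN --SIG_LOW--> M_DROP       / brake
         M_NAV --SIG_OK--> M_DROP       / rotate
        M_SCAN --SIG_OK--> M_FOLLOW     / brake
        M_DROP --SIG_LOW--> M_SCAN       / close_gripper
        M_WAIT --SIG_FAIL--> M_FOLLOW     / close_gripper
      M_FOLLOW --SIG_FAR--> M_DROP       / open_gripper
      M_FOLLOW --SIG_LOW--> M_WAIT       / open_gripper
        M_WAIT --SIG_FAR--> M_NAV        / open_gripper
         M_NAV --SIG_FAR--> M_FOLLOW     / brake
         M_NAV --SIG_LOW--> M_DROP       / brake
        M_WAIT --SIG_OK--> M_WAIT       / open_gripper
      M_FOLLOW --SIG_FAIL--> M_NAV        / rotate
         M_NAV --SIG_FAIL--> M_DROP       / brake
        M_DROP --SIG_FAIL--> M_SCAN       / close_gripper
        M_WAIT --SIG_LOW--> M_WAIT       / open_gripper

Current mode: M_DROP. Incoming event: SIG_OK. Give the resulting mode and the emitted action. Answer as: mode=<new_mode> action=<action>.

mode=M_FOLLOW action=brake

current mode = M_DROP; filter table to that mode:
  (M_DROP, SIG_OK) → (M_FOLLOW, brake)  ← event matches
  (M_DROP, SIG_FAR) → (M_WAIT, close_gripper)
  (M_DROP, SIG_LOW) → (M_SCAN, close_gripper)
  (M_DROP, SIG_FAIL) → (M_SCAN, close_gripper)
event = SIG_OK selects (M_FOLLOW, brake)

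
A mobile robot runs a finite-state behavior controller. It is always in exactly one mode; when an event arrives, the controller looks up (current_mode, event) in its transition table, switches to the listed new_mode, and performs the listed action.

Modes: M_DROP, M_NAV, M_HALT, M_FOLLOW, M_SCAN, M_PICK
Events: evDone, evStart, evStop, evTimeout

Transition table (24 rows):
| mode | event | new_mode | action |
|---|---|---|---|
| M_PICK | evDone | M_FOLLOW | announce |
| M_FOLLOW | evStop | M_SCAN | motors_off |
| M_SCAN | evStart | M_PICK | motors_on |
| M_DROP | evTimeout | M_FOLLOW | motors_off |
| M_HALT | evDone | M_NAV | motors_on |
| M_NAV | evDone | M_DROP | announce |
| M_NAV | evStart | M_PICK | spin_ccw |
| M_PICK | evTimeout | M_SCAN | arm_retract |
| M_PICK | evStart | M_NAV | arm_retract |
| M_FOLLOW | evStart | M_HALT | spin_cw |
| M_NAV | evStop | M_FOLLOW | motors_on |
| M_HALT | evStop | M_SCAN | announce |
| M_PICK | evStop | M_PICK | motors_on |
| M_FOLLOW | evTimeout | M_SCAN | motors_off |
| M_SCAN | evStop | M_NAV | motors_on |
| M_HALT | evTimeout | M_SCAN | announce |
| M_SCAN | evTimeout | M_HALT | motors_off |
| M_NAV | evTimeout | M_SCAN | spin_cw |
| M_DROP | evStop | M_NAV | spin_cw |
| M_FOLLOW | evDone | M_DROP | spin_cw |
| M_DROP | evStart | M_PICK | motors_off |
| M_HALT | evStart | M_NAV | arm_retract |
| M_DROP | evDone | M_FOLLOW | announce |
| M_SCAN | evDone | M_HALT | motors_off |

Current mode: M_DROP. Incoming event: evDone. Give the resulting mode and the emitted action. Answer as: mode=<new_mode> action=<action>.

current mode = M_DROP; filter table to that mode:
  (M_DROP, evTimeout) → (M_FOLLOW, motors_off)
  (M_DROP, evStop) → (M_NAV, spin_cw)
  (M_DROP, evStart) → (M_PICK, motors_off)
  (M_DROP, evDone) → (M_FOLLOW, announce)  ← event matches
event = evDone selects (M_FOLLOW, announce)

mode=M_FOLLOW action=announce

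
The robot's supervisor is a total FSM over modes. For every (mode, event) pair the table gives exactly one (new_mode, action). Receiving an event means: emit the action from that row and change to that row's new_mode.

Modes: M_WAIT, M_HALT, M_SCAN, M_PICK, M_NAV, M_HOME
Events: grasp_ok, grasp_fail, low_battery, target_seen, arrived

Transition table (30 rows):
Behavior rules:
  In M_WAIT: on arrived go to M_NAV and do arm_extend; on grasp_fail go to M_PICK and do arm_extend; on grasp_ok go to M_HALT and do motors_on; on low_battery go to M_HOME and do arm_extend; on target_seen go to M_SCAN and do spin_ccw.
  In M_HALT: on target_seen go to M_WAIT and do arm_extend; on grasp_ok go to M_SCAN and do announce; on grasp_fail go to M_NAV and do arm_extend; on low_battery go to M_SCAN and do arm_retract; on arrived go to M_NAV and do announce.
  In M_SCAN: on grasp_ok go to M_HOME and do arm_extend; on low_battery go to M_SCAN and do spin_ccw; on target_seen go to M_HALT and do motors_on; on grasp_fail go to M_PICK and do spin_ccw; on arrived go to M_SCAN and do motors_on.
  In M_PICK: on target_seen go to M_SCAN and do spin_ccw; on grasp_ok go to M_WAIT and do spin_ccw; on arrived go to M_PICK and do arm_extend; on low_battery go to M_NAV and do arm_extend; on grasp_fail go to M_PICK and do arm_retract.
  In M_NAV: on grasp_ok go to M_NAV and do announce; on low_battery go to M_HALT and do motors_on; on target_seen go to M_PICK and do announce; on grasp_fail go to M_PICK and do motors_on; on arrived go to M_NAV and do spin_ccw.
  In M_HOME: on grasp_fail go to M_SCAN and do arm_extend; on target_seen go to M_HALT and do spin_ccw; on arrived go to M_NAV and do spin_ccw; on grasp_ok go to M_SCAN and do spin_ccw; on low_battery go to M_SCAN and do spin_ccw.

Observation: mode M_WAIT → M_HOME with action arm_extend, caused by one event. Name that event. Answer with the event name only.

low_battery

try grasp_ok: (M_WAIT, grasp_ok) → (M_HALT, motors_on)
try grasp_fail: (M_WAIT, grasp_fail) → (M_PICK, arm_extend)
try low_battery: (M_WAIT, low_battery) → (M_HOME, arm_extend)  ← matches
try target_seen: (M_WAIT, target_seen) → (M_SCAN, spin_ccw)
try arrived: (M_WAIT, arrived) → (M_NAV, arm_extend)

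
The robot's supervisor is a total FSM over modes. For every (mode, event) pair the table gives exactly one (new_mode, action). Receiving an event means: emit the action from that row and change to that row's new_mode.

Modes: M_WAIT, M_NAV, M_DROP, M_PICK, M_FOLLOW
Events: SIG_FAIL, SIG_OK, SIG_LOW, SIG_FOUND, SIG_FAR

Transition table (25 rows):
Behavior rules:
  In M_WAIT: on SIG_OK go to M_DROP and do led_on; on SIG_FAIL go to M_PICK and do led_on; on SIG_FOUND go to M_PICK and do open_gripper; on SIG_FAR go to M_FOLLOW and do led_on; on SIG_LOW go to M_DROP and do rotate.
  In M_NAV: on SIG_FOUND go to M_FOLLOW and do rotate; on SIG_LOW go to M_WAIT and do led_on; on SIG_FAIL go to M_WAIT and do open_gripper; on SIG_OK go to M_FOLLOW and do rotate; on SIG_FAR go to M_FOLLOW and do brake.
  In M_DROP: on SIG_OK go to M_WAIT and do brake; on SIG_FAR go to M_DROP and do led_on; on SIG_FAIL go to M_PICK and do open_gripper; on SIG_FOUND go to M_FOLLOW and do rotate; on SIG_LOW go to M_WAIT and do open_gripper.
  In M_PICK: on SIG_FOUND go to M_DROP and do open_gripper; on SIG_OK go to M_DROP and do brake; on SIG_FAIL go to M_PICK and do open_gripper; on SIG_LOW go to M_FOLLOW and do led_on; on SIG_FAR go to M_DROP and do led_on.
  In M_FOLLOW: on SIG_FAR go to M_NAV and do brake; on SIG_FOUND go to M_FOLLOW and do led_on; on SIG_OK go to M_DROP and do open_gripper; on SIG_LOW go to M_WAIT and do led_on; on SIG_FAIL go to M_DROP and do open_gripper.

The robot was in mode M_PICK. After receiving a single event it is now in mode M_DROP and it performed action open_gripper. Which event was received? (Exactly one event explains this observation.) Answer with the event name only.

try SIG_FAIL: (M_PICK, SIG_FAIL) → (M_PICK, open_gripper)
try SIG_OK: (M_PICK, SIG_OK) → (M_DROP, brake)
try SIG_LOW: (M_PICK, SIG_LOW) → (M_FOLLOW, led_on)
try SIG_FOUND: (M_PICK, SIG_FOUND) → (M_DROP, open_gripper)  ← matches
try SIG_FAR: (M_PICK, SIG_FAR) → (M_DROP, led_on)

SIG_FOUND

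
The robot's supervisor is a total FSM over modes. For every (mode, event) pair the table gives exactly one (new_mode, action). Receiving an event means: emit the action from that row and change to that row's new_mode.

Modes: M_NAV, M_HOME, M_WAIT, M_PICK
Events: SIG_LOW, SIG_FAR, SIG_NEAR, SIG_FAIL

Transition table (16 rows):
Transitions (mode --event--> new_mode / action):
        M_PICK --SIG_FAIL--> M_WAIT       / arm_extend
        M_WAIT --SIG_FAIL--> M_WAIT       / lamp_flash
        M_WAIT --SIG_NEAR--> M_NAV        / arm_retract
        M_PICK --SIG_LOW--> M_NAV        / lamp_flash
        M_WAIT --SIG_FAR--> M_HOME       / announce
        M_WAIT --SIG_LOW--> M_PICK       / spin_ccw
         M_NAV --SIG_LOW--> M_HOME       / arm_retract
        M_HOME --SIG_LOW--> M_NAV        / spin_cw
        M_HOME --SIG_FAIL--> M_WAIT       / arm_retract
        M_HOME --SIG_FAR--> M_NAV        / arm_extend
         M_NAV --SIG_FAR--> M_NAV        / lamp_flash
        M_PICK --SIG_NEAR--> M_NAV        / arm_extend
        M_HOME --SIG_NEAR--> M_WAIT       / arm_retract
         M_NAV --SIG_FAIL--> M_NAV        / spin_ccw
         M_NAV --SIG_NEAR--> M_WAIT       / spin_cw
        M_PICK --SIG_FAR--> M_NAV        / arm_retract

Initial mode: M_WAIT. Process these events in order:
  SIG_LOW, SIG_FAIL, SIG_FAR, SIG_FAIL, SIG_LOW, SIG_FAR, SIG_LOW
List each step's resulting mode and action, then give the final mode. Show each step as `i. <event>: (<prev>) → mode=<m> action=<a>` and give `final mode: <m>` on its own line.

final mode: M_HOME

1. SIG_LOW: (M_WAIT) → mode=M_PICK action=spin_ccw
2. SIG_FAIL: (M_PICK) → mode=M_WAIT action=arm_extend
3. SIG_FAR: (M_WAIT) → mode=M_HOME action=announce
4. SIG_FAIL: (M_HOME) → mode=M_WAIT action=arm_retract
5. SIG_LOW: (M_WAIT) → mode=M_PICK action=spin_ccw
6. SIG_FAR: (M_PICK) → mode=M_NAV action=arm_retract
7. SIG_LOW: (M_NAV) → mode=M_HOME action=arm_retract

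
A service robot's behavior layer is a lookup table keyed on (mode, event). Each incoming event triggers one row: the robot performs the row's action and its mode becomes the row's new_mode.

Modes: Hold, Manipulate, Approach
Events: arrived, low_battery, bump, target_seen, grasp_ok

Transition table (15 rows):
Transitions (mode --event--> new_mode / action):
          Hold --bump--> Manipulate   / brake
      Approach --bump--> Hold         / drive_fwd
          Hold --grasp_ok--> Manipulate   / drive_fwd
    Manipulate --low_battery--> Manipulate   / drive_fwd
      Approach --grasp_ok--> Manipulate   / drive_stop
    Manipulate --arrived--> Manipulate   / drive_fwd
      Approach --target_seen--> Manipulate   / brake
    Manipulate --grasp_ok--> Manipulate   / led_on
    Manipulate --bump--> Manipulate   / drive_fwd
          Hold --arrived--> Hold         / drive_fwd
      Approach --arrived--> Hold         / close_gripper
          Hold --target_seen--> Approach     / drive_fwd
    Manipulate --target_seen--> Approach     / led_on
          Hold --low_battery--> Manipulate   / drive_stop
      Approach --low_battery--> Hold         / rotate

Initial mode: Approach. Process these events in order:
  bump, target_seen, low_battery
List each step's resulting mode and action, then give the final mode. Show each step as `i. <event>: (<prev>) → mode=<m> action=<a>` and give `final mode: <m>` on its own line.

1. bump: (Approach) → mode=Hold action=drive_fwd
2. target_seen: (Hold) → mode=Approach action=drive_fwd
3. low_battery: (Approach) → mode=Hold action=rotate

final mode: Hold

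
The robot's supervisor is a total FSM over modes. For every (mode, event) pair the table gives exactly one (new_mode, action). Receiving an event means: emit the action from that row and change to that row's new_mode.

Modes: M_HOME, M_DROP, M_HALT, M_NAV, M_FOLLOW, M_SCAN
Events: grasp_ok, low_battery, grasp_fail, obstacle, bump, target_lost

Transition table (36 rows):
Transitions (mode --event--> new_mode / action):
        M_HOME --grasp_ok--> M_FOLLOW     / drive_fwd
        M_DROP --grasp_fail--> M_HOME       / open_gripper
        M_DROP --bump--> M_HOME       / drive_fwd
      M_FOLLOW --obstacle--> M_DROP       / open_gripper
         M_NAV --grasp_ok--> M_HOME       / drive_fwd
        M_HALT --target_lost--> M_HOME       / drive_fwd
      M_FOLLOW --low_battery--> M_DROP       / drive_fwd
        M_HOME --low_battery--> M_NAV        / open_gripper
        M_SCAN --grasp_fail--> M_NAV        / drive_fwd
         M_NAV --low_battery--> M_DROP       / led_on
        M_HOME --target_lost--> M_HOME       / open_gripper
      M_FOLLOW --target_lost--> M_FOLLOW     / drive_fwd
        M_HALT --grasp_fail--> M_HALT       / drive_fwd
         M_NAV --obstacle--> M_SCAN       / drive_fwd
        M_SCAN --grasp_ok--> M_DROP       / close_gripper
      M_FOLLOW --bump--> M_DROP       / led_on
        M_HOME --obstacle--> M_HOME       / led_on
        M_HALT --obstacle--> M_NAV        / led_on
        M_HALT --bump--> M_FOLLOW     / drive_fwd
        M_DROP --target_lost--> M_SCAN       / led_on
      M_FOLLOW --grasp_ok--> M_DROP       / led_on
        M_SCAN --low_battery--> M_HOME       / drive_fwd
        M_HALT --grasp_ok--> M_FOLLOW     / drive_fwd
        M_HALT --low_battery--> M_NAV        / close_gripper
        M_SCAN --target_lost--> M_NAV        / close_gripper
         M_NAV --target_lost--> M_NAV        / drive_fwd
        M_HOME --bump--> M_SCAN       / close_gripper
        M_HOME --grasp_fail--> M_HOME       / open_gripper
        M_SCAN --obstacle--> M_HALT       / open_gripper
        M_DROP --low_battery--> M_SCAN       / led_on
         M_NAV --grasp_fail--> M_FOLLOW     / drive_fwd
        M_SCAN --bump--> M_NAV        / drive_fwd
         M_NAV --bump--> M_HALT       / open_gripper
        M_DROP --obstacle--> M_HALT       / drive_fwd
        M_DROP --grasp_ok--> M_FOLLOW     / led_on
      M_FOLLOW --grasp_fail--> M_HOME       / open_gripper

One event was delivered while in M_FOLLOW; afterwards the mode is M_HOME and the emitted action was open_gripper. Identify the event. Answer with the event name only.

grasp_fail

try grasp_ok: (M_FOLLOW, grasp_ok) → (M_DROP, led_on)
try low_battery: (M_FOLLOW, low_battery) → (M_DROP, drive_fwd)
try grasp_fail: (M_FOLLOW, grasp_fail) → (M_HOME, open_gripper)  ← matches
try obstacle: (M_FOLLOW, obstacle) → (M_DROP, open_gripper)
try bump: (M_FOLLOW, bump) → (M_DROP, led_on)
try target_lost: (M_FOLLOW, target_lost) → (M_FOLLOW, drive_fwd)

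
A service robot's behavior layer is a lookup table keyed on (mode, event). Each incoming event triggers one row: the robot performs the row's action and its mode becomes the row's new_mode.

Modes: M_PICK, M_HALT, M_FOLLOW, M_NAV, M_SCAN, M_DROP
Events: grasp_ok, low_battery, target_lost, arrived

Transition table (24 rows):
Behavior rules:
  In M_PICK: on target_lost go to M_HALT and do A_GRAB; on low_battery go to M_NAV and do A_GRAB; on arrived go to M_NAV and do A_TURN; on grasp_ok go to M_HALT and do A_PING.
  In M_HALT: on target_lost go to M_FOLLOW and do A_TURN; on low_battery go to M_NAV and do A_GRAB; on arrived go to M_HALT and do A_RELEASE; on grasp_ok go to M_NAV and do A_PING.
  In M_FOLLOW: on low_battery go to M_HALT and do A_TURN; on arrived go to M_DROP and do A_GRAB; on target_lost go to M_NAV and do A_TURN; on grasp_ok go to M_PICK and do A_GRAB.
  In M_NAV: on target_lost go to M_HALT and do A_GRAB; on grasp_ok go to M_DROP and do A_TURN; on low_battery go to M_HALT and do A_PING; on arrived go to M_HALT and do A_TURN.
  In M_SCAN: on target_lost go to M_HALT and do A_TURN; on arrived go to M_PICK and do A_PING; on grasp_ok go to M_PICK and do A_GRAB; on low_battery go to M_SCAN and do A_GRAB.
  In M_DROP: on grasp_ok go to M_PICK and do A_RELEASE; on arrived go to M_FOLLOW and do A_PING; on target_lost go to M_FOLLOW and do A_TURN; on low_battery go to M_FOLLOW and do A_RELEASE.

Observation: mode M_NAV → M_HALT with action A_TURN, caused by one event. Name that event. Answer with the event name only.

try grasp_ok: (M_NAV, grasp_ok) → (M_DROP, A_TURN)
try low_battery: (M_NAV, low_battery) → (M_HALT, A_PING)
try target_lost: (M_NAV, target_lost) → (M_HALT, A_GRAB)
try arrived: (M_NAV, arrived) → (M_HALT, A_TURN)  ← matches

arrived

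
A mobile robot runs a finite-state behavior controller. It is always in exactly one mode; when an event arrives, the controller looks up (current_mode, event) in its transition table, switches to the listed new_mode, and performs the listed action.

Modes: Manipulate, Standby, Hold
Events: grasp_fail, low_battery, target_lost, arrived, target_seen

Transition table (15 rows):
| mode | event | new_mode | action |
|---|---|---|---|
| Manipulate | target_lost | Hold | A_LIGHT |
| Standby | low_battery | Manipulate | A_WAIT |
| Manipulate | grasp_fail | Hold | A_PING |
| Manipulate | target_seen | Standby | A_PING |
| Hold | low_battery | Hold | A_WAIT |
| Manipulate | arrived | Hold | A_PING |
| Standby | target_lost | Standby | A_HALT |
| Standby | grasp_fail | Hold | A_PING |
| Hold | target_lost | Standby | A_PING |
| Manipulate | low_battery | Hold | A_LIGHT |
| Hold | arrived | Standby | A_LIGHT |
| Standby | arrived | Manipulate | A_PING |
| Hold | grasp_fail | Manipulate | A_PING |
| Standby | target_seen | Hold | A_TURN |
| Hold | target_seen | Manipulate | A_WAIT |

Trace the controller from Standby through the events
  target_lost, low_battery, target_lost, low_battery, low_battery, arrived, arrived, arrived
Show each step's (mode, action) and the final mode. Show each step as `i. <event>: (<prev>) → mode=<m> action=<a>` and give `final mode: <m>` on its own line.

1. target_lost: (Standby) → mode=Standby action=A_HALT
2. low_battery: (Standby) → mode=Manipulate action=A_WAIT
3. target_lost: (Manipulate) → mode=Hold action=A_LIGHT
4. low_battery: (Hold) → mode=Hold action=A_WAIT
5. low_battery: (Hold) → mode=Hold action=A_WAIT
6. arrived: (Hold) → mode=Standby action=A_LIGHT
7. arrived: (Standby) → mode=Manipulate action=A_PING
8. arrived: (Manipulate) → mode=Hold action=A_PING

final mode: Hold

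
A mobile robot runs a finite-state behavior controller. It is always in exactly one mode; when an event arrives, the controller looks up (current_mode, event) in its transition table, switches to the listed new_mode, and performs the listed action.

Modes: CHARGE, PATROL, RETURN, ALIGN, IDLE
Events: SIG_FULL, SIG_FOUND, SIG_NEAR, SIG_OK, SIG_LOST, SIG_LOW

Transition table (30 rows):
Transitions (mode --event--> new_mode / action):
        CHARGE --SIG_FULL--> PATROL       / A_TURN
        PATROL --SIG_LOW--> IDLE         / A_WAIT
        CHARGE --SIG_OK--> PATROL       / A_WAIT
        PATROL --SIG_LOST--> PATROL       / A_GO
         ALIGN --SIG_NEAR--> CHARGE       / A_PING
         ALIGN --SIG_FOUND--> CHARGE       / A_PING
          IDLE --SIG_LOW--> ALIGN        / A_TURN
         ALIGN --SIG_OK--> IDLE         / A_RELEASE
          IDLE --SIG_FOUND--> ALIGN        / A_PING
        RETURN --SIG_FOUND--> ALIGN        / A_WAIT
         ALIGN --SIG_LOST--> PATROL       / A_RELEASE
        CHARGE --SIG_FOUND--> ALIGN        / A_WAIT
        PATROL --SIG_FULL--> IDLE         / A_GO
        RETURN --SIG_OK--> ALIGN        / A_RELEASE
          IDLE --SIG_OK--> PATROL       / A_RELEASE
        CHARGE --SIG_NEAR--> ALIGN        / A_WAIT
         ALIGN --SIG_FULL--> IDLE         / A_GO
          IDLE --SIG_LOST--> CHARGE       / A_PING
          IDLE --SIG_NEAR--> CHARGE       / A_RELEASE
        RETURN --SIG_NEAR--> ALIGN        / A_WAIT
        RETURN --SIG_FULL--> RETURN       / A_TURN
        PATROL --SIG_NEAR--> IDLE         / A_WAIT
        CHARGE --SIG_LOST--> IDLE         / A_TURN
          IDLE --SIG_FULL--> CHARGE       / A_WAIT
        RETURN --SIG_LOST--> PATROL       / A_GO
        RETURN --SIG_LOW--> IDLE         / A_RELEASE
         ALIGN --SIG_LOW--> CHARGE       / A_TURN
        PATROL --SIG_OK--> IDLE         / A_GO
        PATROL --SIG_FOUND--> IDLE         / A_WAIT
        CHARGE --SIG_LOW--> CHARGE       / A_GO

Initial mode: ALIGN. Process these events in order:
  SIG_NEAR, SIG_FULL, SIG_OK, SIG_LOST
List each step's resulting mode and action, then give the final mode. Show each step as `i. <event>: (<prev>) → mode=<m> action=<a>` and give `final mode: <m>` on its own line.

1. SIG_NEAR: (ALIGN) → mode=CHARGE action=A_PING
2. SIG_FULL: (CHARGE) → mode=PATROL action=A_TURN
3. SIG_OK: (PATROL) → mode=IDLE action=A_GO
4. SIG_LOST: (IDLE) → mode=CHARGE action=A_PING

final mode: CHARGE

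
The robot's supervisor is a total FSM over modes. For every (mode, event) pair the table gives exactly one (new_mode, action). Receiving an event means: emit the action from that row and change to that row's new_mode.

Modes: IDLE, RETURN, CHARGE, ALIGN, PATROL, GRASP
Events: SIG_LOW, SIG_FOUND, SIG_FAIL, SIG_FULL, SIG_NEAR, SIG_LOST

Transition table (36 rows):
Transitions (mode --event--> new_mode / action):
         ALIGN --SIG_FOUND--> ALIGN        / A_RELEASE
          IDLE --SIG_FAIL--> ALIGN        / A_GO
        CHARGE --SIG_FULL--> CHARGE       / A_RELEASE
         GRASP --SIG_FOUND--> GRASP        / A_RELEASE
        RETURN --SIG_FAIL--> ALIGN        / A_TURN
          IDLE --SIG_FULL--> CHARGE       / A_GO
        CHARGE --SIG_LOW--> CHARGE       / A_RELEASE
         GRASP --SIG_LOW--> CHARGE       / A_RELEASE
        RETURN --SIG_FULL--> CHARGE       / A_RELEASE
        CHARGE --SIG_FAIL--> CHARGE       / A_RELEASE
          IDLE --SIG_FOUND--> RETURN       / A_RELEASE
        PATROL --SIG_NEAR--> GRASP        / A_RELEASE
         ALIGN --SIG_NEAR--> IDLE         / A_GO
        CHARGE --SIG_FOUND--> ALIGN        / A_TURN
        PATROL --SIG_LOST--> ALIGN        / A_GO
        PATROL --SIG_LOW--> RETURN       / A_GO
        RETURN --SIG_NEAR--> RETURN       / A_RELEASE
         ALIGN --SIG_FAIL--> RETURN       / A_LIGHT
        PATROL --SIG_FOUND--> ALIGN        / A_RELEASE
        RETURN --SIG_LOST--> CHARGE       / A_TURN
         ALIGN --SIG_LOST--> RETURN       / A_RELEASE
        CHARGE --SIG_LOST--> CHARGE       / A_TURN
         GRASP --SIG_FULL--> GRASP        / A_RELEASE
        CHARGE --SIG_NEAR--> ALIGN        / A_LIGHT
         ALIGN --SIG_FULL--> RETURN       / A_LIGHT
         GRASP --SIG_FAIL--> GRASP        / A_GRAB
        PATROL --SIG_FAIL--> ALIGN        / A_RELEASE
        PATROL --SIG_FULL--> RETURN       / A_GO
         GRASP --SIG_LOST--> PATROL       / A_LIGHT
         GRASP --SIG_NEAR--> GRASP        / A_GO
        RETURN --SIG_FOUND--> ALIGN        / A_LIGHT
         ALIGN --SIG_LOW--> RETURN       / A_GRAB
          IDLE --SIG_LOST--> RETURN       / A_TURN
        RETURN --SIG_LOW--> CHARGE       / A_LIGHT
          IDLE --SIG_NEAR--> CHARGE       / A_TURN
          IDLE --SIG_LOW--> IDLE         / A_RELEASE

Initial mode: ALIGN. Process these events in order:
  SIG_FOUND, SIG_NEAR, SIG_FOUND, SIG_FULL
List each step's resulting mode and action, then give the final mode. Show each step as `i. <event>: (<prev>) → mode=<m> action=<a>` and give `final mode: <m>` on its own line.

1. SIG_FOUND: (ALIGN) → mode=ALIGN action=A_RELEASE
2. SIG_NEAR: (ALIGN) → mode=IDLE action=A_GO
3. SIG_FOUND: (IDLE) → mode=RETURN action=A_RELEASE
4. SIG_FULL: (RETURN) → mode=CHARGE action=A_RELEASE

final mode: CHARGE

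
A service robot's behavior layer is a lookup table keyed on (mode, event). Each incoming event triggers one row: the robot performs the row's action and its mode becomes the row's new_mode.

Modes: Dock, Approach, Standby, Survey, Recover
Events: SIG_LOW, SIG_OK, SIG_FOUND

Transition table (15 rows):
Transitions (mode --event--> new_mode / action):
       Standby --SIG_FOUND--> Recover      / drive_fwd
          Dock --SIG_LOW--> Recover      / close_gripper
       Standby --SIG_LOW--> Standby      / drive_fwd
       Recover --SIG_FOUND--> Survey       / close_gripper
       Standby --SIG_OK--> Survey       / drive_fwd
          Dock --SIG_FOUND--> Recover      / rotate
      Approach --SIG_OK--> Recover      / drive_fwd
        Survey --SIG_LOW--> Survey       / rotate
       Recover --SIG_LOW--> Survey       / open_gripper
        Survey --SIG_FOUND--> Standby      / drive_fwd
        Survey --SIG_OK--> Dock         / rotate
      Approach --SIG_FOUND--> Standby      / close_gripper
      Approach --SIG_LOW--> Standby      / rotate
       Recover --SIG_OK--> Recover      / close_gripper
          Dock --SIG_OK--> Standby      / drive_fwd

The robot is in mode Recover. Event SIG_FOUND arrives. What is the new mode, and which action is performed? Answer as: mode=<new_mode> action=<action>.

mode=Survey action=close_gripper

current mode = Recover; filter table to that mode:
  (Recover, SIG_FOUND) → (Survey, close_gripper)  ← event matches
  (Recover, SIG_LOW) → (Survey, open_gripper)
  (Recover, SIG_OK) → (Recover, close_gripper)
event = SIG_FOUND selects (Survey, close_gripper)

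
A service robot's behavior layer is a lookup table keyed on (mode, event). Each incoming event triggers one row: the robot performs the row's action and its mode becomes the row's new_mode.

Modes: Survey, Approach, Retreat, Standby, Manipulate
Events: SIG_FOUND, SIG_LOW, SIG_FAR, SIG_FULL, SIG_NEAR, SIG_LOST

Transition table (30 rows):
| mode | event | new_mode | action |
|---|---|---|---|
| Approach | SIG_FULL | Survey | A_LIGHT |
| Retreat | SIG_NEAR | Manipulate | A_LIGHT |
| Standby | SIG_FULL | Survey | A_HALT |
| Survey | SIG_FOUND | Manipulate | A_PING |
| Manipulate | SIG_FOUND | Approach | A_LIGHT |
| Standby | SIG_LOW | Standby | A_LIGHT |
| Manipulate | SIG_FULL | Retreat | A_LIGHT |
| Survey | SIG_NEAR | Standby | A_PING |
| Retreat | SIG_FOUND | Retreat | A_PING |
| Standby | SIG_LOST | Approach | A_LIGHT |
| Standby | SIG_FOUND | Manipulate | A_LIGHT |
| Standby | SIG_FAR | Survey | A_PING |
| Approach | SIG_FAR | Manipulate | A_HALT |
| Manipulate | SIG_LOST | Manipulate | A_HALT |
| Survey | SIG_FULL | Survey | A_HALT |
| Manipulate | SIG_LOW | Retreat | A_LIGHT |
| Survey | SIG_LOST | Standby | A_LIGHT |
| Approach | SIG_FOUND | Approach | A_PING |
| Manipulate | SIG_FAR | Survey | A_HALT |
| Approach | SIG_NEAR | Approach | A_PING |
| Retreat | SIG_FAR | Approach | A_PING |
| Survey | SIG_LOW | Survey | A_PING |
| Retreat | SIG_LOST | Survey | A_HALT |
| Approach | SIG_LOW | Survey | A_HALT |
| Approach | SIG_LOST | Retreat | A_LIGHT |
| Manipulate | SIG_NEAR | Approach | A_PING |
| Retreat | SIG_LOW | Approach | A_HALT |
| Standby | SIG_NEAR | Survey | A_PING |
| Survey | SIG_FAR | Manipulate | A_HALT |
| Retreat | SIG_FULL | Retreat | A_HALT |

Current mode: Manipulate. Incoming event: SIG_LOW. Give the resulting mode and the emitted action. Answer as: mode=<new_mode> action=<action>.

mode=Retreat action=A_LIGHT

current mode = Manipulate; filter table to that mode:
  (Manipulate, SIG_FOUND) → (Approach, A_LIGHT)
  (Manipulate, SIG_FULL) → (Retreat, A_LIGHT)
  (Manipulate, SIG_LOST) → (Manipulate, A_HALT)
  (Manipulate, SIG_LOW) → (Retreat, A_LIGHT)  ← event matches
  (Manipulate, SIG_FAR) → (Survey, A_HALT)
  (Manipulate, SIG_NEAR) → (Approach, A_PING)
event = SIG_LOW selects (Retreat, A_LIGHT)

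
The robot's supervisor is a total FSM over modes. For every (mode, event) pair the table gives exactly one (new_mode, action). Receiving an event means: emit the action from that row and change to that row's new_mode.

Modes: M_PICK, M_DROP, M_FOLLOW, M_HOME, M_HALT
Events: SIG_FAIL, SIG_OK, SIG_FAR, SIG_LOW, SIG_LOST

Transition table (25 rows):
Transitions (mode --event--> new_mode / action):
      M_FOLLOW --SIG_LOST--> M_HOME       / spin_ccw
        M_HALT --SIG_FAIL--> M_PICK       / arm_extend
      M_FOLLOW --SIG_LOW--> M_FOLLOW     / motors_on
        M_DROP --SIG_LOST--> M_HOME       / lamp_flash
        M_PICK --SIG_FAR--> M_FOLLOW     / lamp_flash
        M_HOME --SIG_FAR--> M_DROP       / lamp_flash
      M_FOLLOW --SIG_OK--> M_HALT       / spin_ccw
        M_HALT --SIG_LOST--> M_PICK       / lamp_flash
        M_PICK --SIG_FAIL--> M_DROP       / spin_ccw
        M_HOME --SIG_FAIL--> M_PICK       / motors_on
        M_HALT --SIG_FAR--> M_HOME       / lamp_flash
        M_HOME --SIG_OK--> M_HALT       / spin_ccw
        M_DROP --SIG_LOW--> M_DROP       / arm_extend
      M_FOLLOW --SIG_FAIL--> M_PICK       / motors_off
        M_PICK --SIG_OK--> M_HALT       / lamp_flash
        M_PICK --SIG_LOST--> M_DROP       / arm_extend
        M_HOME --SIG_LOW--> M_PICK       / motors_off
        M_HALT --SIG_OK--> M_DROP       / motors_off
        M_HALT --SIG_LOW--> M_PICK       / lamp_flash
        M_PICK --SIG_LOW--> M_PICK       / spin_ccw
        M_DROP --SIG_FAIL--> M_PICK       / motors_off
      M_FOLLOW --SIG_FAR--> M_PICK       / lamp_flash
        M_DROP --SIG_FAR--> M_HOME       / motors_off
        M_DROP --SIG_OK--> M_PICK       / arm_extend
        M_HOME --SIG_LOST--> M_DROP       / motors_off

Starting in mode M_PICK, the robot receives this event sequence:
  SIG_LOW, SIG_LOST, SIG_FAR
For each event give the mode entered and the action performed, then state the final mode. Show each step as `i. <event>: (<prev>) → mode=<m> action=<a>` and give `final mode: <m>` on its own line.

1. SIG_LOW: (M_PICK) → mode=M_PICK action=spin_ccw
2. SIG_LOST: (M_PICK) → mode=M_DROP action=arm_extend
3. SIG_FAR: (M_DROP) → mode=M_HOME action=motors_off

final mode: M_HOME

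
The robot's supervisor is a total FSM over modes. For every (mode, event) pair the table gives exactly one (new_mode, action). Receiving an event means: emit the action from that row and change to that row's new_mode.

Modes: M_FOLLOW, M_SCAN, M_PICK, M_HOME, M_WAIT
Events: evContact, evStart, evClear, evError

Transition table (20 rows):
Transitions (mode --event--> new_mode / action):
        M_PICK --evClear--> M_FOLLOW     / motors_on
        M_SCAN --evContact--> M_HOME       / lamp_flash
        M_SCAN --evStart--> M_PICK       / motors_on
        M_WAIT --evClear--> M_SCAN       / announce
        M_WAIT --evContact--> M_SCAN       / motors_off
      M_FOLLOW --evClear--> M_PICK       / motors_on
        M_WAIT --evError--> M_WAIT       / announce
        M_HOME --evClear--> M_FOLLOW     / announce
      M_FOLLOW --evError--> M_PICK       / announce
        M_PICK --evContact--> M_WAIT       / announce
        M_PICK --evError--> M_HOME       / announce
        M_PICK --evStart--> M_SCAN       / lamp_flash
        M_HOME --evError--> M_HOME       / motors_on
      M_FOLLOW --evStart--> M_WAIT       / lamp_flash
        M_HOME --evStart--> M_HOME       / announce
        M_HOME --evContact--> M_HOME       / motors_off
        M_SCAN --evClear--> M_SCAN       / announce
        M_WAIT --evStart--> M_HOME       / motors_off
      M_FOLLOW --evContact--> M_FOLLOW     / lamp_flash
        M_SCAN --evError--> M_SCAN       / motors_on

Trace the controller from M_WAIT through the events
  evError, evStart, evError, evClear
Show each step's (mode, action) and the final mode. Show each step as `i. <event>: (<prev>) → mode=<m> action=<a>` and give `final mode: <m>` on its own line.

1. evError: (M_WAIT) → mode=M_WAIT action=announce
2. evStart: (M_WAIT) → mode=M_HOME action=motors_off
3. evError: (M_HOME) → mode=M_HOME action=motors_on
4. evClear: (M_HOME) → mode=M_FOLLOW action=announce

final mode: M_FOLLOW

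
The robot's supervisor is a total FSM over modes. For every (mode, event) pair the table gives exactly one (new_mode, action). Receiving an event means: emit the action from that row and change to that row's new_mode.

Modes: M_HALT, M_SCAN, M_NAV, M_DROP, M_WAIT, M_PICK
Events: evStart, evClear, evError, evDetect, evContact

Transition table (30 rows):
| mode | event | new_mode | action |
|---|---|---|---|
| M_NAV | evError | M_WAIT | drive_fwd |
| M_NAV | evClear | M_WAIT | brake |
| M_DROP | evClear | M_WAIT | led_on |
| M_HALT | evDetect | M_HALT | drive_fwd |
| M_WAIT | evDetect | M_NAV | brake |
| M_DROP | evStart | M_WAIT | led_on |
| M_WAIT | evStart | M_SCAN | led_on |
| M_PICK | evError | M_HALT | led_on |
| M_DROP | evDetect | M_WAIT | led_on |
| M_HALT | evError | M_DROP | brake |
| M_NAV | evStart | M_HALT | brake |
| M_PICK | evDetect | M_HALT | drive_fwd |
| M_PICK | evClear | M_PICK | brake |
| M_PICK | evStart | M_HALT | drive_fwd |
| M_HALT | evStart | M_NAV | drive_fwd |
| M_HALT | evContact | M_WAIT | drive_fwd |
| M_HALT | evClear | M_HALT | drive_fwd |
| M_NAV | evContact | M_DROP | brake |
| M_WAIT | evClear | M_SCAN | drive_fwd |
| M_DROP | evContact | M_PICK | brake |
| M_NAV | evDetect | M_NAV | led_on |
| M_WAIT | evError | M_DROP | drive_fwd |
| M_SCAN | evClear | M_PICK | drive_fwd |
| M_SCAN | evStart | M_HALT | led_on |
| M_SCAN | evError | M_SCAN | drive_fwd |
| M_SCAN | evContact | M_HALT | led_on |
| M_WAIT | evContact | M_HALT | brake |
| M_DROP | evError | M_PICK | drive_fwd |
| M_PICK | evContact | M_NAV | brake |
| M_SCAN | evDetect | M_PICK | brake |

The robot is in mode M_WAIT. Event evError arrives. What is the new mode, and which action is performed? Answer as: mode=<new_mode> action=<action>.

mode=M_DROP action=drive_fwd

current mode = M_WAIT; filter table to that mode:
  (M_WAIT, evDetect) → (M_NAV, brake)
  (M_WAIT, evStart) → (M_SCAN, led_on)
  (M_WAIT, evClear) → (M_SCAN, drive_fwd)
  (M_WAIT, evError) → (M_DROP, drive_fwd)  ← event matches
  (M_WAIT, evContact) → (M_HALT, brake)
event = evError selects (M_DROP, drive_fwd)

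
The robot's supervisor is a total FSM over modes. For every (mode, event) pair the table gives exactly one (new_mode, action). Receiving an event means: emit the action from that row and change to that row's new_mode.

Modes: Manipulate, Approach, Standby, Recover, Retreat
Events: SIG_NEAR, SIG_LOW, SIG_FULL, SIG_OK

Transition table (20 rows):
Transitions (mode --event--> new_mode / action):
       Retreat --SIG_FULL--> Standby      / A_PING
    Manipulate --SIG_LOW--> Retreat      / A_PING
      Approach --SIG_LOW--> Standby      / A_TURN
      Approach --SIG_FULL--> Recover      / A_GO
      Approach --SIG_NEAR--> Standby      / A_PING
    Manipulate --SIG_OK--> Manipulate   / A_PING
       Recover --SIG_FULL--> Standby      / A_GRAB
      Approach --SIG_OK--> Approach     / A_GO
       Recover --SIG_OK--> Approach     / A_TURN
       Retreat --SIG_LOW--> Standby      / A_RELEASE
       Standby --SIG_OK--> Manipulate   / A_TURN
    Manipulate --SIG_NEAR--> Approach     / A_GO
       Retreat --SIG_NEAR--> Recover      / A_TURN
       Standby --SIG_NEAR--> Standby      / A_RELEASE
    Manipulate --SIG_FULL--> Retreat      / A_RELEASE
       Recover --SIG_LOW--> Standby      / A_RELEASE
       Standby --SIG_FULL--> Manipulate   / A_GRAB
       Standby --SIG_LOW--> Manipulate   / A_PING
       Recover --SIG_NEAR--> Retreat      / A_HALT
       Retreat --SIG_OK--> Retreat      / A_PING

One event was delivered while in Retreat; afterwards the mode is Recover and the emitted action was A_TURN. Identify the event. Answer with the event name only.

SIG_NEAR

try SIG_NEAR: (Retreat, SIG_NEAR) → (Recover, A_TURN)  ← matches
try SIG_LOW: (Retreat, SIG_LOW) → (Standby, A_RELEASE)
try SIG_FULL: (Retreat, SIG_FULL) → (Standby, A_PING)
try SIG_OK: (Retreat, SIG_OK) → (Retreat, A_PING)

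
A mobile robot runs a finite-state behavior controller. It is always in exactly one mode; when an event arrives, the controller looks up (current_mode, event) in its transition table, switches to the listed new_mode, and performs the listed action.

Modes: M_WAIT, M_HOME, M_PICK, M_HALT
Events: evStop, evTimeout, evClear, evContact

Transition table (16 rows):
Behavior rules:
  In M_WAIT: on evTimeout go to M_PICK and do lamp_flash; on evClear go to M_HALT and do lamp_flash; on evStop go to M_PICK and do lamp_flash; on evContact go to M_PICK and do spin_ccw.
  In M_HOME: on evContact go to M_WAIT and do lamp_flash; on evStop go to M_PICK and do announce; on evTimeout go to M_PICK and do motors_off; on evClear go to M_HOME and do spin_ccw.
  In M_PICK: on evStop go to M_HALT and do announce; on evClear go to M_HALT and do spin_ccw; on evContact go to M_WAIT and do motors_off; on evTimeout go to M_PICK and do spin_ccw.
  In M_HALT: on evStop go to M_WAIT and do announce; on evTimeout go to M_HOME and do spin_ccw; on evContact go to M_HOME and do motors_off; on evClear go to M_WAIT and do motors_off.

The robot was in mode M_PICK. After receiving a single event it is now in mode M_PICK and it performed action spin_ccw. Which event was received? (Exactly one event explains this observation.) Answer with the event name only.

try evStop: (M_PICK, evStop) → (M_HALT, announce)
try evTimeout: (M_PICK, evTimeout) → (M_PICK, spin_ccw)  ← matches
try evClear: (M_PICK, evClear) → (M_HALT, spin_ccw)
try evContact: (M_PICK, evContact) → (M_WAIT, motors_off)

evTimeout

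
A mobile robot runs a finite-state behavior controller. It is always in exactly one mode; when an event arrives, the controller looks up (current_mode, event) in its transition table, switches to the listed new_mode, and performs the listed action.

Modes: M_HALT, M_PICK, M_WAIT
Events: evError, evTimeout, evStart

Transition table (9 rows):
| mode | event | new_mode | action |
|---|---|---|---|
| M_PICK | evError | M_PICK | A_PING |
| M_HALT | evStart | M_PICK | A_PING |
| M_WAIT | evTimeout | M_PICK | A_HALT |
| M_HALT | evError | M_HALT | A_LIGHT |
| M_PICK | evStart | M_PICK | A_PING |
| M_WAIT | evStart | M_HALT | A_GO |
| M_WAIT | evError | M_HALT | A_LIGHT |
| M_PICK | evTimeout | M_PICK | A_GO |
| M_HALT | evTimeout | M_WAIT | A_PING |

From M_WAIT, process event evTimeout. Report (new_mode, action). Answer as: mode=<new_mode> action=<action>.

mode=M_PICK action=A_HALT

current mode = M_WAIT; filter table to that mode:
  (M_WAIT, evTimeout) → (M_PICK, A_HALT)  ← event matches
  (M_WAIT, evStart) → (M_HALT, A_GO)
  (M_WAIT, evError) → (M_HALT, A_LIGHT)
event = evTimeout selects (M_PICK, A_HALT)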